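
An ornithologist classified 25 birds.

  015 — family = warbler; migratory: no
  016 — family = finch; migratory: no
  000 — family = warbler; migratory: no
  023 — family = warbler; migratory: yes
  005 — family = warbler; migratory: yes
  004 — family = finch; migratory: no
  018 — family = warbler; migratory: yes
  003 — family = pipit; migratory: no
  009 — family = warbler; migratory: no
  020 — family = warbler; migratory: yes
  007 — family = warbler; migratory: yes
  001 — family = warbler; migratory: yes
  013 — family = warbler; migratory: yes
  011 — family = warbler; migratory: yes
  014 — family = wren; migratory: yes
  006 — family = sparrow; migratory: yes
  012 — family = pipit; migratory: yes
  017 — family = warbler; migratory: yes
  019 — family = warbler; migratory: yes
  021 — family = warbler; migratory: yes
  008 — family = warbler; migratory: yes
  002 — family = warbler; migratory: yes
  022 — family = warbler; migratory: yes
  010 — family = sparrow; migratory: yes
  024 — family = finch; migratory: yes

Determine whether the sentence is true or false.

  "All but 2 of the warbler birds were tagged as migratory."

False

The determiner here denotes the relation: |A ∖ B| = 2.
|A| = 17, |A ∩ B| = 14, |A ∖ B| = 3.
|A ∖ B| = 3, so the statement is false.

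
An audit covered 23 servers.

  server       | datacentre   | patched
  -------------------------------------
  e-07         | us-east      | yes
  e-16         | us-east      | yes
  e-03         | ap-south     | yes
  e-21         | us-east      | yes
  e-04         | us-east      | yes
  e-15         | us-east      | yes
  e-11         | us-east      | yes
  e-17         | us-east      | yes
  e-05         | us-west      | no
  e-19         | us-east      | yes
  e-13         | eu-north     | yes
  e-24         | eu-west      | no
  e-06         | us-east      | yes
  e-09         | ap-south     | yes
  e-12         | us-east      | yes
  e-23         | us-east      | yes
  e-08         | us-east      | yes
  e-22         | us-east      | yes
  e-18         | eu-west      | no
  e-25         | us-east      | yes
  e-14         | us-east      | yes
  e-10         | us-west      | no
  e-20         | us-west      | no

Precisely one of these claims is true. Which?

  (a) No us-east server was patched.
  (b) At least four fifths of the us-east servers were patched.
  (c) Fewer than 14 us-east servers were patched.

(b)

|A| = 15, |A ∩ B| = 15, |A ∖ B| = 0.
(a) requires A ∩ B = ∅ (|A ∩ B| = 0): false.
(b) requires |A ∩ B| / |A| ≥ 4/5: true.
(c) requires |A ∩ B| < 14: false.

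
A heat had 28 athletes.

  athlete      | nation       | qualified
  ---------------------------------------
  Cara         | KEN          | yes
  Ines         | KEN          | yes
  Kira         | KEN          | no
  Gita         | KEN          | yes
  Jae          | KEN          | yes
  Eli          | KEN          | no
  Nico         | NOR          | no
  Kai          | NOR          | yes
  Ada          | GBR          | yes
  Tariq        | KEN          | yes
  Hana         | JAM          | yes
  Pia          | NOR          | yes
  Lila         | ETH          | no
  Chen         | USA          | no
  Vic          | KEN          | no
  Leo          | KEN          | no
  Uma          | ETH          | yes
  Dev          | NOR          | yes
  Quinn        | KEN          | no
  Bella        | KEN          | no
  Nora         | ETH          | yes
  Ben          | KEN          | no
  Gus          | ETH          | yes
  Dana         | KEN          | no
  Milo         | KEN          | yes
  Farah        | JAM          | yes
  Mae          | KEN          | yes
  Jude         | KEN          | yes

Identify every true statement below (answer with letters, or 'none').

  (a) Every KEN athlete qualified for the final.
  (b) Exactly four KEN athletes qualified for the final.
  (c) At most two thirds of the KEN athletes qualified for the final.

(c)

|A| = 16, |A ∩ B| = 8, |A ∖ B| = 8.
(a) A ⊆ B, i.e. every element of A is in B (|A ∖ B| = 0): fails.
(b) |A ∩ B| = 4: fails.
(c) |A ∩ B| / |A| ≤ 2/3: holds.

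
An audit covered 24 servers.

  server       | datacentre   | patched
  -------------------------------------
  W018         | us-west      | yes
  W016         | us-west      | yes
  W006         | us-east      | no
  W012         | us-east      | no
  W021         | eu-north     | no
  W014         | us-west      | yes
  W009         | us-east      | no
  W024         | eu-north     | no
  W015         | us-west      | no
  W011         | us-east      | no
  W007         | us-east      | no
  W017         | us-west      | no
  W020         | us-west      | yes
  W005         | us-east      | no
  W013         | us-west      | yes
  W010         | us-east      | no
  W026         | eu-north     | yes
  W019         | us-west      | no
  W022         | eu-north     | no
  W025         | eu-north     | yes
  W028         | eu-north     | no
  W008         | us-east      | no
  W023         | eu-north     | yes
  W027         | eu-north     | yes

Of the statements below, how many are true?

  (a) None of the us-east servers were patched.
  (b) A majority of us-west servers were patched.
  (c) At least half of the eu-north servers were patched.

3

(a) us-east: |A| = 8, |A ∩ B| = 0; needs A ∩ B = ∅ (|A ∩ B| = 0) — true.
(b) us-west: |A| = 8, |A ∩ B| = 5; needs |A ∩ B| > |A ∖ B| — true.
(c) eu-north: |A| = 8, |A ∩ B| = 4; needs |A ∩ B| ≥ |A ∖ B| — true.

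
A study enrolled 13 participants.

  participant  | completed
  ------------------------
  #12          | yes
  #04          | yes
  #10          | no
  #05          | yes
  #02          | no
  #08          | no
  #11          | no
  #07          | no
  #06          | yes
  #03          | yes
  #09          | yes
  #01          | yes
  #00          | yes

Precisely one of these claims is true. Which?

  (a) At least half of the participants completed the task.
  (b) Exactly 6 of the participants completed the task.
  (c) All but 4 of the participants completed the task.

|A| = 13, |A ∩ B| = 8, |A ∖ B| = 5.
(a) requires |A ∩ B| ≥ |A ∖ B|: true.
(b) requires |A ∩ B| = 6: false.
(c) requires |A ∖ B| = 4: false.

(a)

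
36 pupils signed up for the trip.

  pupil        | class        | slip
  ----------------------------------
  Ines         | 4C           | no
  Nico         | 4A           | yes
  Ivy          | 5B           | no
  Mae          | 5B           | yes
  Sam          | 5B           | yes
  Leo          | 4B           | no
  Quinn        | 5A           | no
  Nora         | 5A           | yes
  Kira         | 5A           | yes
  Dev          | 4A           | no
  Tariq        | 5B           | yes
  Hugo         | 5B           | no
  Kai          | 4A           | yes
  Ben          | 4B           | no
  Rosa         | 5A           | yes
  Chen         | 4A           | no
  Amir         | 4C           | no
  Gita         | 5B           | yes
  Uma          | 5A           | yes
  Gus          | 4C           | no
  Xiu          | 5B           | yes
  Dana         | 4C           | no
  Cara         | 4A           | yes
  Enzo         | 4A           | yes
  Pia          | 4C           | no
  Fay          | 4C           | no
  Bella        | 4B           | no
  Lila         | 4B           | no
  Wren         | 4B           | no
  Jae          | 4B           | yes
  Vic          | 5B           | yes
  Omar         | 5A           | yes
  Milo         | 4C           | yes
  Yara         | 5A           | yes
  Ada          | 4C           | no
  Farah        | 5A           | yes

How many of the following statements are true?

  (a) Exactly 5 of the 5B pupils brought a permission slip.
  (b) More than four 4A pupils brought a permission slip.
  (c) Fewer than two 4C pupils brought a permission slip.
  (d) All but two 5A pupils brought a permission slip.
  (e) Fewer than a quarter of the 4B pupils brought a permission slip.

2

(a) 5B: |A| = 8, |A ∩ B| = 6; needs |A ∩ B| = 5 — false.
(b) 4A: |A| = 6, |A ∩ B| = 4; needs |A ∩ B| > 4 — false.
(c) 4C: |A| = 8, |A ∩ B| = 1; needs |A ∩ B| < 2 — true.
(d) 5A: |A| = 8, |A ∩ B| = 7; needs |A ∖ B| = 2 — false.
(e) 4B: |A| = 6, |A ∩ B| = 1; needs |A ∩ B| / |A| < 1/4 — true.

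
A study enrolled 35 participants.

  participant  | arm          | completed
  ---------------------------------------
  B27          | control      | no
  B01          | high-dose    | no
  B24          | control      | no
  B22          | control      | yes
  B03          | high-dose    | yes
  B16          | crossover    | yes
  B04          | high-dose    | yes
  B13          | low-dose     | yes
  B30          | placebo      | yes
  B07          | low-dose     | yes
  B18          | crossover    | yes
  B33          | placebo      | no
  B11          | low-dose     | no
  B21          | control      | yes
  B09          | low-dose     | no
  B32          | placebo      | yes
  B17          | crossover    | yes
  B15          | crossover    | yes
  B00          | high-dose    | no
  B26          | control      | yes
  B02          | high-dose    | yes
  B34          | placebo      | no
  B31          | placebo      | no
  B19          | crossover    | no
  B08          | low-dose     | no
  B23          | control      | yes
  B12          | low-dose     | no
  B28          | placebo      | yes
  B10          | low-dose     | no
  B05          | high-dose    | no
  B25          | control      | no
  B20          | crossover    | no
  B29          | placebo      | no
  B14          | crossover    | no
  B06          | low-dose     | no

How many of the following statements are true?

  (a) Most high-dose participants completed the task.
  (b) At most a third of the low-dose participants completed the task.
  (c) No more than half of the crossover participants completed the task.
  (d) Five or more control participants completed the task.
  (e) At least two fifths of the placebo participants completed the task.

(a) high-dose: |A| = 6, |A ∩ B| = 3; needs |A ∩ B| > |A ∖ B| — false.
(b) low-dose: |A| = 8, |A ∩ B| = 2; needs |A ∩ B| / |A| ≤ 1/3 — true.
(c) crossover: |A| = 7, |A ∩ B| = 4; needs |A ∩ B| ≤ |A ∖ B| — false.
(d) control: |A| = 7, |A ∩ B| = 4; needs |A ∩ B| ≥ 5 — false.
(e) placebo: |A| = 7, |A ∩ B| = 3; needs |A ∩ B| / |A| ≥ 2/5 — true.

2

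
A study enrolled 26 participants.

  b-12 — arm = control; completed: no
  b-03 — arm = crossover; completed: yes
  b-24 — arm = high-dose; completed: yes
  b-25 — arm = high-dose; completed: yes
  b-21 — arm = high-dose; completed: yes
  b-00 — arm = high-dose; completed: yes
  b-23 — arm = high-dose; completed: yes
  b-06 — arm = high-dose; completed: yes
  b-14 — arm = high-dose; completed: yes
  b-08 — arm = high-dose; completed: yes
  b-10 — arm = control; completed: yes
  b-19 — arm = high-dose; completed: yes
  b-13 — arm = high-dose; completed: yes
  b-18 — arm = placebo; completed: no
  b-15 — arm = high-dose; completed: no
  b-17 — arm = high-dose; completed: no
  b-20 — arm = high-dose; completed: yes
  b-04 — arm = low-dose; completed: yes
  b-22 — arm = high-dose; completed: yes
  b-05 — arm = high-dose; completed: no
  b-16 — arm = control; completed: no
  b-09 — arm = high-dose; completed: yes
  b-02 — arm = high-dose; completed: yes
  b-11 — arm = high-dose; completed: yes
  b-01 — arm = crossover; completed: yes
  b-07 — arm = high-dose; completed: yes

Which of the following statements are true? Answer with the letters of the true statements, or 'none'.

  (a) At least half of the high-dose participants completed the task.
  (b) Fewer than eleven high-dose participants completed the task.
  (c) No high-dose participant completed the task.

|A| = 19, |A ∩ B| = 16, |A ∖ B| = 3.
(a) |A ∩ B| ≥ |A ∖ B|: holds.
(b) |A ∩ B| < 11: fails.
(c) A ∩ B = ∅ (|A ∩ B| = 0): fails.

(a)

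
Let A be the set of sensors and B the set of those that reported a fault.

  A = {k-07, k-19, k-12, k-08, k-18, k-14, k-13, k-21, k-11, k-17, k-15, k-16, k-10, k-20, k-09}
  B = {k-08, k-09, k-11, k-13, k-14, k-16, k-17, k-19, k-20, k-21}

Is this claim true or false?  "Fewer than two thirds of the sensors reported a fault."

False

'Fewer than two thirds of the sensors reported a fault' holds iff |A ∩ B| / |A| < 2/3.
|A| = 15, |A ∩ B| = 10, |A ∖ B| = 5.
|A ∩ B|/|A| = 10/15, so the statement is false.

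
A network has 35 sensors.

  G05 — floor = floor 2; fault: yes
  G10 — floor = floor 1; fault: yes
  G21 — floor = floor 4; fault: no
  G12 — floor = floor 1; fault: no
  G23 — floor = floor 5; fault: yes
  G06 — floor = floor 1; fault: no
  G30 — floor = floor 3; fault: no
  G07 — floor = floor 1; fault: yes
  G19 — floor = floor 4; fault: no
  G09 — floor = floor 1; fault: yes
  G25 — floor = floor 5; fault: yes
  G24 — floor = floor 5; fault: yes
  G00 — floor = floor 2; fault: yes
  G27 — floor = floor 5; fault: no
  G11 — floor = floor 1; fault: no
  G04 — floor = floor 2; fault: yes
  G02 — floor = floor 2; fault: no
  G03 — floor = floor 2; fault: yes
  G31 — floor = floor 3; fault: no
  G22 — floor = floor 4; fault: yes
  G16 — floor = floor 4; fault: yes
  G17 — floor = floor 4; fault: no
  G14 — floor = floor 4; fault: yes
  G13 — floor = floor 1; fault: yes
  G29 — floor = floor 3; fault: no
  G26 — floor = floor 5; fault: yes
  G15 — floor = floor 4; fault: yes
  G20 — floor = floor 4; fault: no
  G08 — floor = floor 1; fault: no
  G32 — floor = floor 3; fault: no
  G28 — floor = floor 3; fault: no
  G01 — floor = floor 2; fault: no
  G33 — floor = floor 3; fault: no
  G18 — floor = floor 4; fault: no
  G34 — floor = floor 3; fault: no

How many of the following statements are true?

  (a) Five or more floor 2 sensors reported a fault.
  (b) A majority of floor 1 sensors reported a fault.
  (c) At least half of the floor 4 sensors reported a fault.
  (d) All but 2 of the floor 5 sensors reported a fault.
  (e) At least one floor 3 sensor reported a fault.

(a) floor 2: |A| = 6, |A ∩ B| = 4; needs |A ∩ B| ≥ 5 — false.
(b) floor 1: |A| = 8, |A ∩ B| = 4; needs |A ∩ B| > |A ∖ B| — false.
(c) floor 4: |A| = 9, |A ∩ B| = 4; needs |A ∩ B| ≥ |A ∖ B| — false.
(d) floor 5: |A| = 5, |A ∩ B| = 4; needs |A ∖ B| = 2 — false.
(e) floor 3: |A| = 7, |A ∩ B| = 0; needs A ∩ B ≠ ∅ (|A ∩ B| ≥ 1) — false.

0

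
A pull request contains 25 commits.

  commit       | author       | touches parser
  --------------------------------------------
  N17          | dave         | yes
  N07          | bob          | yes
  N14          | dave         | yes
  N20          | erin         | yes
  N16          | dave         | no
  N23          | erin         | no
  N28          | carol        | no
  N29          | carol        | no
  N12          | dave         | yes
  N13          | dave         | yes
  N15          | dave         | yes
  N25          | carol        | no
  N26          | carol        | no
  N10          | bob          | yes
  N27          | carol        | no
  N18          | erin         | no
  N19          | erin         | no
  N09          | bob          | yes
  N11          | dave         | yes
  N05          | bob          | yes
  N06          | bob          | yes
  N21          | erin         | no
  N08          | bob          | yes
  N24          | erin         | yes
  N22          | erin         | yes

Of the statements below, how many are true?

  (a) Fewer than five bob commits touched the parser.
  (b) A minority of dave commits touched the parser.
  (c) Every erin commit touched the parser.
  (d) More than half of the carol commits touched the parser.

0

(a) bob: |A| = 6, |A ∩ B| = 6; needs |A ∩ B| < 5 — false.
(b) dave: |A| = 7, |A ∩ B| = 6; needs |A ∩ B| < |A ∖ B| — false.
(c) erin: |A| = 7, |A ∩ B| = 3; needs A ⊆ B, i.e. every element of A is in B (|A ∖ B| = 0) — false.
(d) carol: |A| = 5, |A ∩ B| = 0; needs |A ∩ B| > |A ∖ B| — false.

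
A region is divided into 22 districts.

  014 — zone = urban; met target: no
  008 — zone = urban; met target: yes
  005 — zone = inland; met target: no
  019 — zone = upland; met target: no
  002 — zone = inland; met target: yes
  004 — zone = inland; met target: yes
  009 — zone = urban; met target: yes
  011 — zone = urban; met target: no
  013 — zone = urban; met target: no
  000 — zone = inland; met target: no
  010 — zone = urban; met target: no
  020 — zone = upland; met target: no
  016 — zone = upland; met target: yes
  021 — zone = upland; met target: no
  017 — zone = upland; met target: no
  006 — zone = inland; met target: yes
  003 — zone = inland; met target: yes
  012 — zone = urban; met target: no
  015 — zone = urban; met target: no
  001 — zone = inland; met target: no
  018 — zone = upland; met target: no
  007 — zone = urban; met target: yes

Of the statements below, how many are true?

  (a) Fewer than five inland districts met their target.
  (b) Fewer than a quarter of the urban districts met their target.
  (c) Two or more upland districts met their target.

(a) inland: |A| = 7, |A ∩ B| = 4; needs |A ∩ B| < 5 — true.
(b) urban: |A| = 9, |A ∩ B| = 3; needs |A ∩ B| / |A| < 1/4 — false.
(c) upland: |A| = 6, |A ∩ B| = 1; needs |A ∩ B| ≥ 2 — false.

1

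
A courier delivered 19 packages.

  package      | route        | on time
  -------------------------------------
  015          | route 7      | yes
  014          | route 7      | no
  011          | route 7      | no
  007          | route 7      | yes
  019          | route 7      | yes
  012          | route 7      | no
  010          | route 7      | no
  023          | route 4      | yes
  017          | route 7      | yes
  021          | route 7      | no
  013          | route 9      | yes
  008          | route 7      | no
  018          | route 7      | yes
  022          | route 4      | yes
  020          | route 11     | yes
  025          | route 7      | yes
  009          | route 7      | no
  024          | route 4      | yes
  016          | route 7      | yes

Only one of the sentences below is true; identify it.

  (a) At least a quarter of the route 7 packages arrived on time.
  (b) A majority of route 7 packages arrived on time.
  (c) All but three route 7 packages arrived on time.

(a)

|A| = 14, |A ∩ B| = 7, |A ∖ B| = 7.
(a) requires |A ∩ B| / |A| ≥ 1/4: true.
(b) requires |A ∩ B| > |A ∖ B|: false.
(c) requires |A ∖ B| = 3: false.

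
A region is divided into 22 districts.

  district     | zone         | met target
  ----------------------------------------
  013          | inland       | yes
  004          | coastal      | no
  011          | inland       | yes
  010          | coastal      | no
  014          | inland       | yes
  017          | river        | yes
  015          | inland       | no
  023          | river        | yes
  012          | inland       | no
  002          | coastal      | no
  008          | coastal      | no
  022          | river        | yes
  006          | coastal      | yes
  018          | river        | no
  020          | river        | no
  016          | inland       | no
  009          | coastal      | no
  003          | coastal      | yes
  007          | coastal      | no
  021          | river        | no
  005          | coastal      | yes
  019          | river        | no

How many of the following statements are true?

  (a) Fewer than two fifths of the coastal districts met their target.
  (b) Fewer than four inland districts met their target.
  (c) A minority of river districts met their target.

3

(a) coastal: |A| = 9, |A ∩ B| = 3; needs |A ∩ B| / |A| < 2/5 — true.
(b) inland: |A| = 6, |A ∩ B| = 3; needs |A ∩ B| < 4 — true.
(c) river: |A| = 7, |A ∩ B| = 3; needs |A ∩ B| < |A ∖ B| — true.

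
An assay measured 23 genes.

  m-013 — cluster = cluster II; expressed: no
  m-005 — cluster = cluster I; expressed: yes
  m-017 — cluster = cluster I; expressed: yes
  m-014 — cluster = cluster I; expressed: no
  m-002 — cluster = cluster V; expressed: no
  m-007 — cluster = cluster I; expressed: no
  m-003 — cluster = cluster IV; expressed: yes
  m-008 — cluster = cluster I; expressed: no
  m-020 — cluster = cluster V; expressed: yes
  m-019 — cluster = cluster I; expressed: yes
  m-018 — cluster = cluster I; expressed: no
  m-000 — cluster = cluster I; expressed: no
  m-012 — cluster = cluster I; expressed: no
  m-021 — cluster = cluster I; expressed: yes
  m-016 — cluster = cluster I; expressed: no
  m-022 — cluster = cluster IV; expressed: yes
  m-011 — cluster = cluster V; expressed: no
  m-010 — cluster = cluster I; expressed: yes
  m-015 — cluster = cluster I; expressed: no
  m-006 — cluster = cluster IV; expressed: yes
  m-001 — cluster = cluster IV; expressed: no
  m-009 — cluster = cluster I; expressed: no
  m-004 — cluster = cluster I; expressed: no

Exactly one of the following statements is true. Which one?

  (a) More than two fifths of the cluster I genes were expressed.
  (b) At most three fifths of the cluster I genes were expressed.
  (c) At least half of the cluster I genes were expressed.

(b)

|A| = 15, |A ∩ B| = 5, |A ∖ B| = 10.
(a) requires |A ∩ B| / |A| > 2/5: false.
(b) requires |A ∩ B| / |A| ≤ 3/5: true.
(c) requires |A ∩ B| ≥ |A ∖ B|: false.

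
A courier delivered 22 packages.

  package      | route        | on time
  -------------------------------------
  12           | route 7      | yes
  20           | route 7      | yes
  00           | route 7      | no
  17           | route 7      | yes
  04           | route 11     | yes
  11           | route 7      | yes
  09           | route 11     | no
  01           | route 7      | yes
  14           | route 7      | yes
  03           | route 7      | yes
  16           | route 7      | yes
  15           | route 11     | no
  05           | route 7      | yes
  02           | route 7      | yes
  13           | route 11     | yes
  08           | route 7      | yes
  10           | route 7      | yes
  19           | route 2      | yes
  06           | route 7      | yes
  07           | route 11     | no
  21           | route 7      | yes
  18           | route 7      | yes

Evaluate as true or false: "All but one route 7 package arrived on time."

The determiner here denotes the relation: |A ∖ B| = 1.
|A| = 16, |A ∩ B| = 15, |A ∖ B| = 1.
|A ∖ B| = 1, so the statement is true.

True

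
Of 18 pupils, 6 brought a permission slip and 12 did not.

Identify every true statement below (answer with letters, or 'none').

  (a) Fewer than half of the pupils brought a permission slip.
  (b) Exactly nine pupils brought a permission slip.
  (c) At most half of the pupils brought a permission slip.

|A| = 18, |A ∩ B| = 6, |A ∖ B| = 12.
(a) |A ∩ B| < |A ∖ B|: holds.
(b) |A ∩ B| = 9: fails.
(c) |A ∩ B| ≤ |A ∖ B|: holds.

(a), (c)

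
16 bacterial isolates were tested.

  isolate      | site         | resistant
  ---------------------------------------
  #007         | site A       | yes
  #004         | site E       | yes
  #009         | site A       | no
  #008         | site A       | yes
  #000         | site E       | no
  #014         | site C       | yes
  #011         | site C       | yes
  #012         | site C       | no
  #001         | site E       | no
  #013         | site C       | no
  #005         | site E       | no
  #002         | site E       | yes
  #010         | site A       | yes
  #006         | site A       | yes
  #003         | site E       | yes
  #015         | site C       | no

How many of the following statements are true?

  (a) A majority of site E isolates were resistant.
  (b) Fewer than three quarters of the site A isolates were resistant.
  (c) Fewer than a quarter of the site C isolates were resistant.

(a) site E: |A| = 6, |A ∩ B| = 3; needs |A ∩ B| > |A ∖ B| — false.
(b) site A: |A| = 5, |A ∩ B| = 4; needs |A ∩ B| / |A| < 3/4 — false.
(c) site C: |A| = 5, |A ∩ B| = 2; needs |A ∩ B| / |A| < 1/4 — false.

0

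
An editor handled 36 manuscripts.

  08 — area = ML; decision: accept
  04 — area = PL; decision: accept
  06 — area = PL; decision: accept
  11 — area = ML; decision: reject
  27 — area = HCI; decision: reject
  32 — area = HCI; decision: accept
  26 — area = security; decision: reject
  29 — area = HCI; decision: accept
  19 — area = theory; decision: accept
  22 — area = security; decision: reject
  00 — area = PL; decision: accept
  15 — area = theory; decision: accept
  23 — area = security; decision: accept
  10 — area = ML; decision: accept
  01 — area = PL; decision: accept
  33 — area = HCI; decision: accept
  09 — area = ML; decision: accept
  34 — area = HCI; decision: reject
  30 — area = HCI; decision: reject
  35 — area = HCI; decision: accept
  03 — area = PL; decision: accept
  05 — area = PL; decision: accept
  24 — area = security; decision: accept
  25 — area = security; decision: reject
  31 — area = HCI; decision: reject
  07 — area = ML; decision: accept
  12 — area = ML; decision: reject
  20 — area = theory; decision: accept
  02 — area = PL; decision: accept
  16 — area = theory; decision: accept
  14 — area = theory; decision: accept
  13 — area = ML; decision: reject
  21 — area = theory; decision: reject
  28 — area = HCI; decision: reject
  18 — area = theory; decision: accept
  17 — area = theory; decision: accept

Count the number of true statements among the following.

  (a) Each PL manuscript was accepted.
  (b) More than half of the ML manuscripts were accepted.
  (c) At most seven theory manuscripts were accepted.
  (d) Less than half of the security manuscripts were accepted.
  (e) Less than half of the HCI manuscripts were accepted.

5

(a) PL: |A| = 7, |A ∩ B| = 7; needs A ⊆ B, i.e. every element of A is in B (|A ∖ B| = 0) — true.
(b) ML: |A| = 7, |A ∩ B| = 4; needs |A ∩ B| > |A ∖ B| — true.
(c) theory: |A| = 8, |A ∩ B| = 7; needs |A ∩ B| ≤ 7 — true.
(d) security: |A| = 5, |A ∩ B| = 2; needs |A ∩ B| < |A ∖ B| — true.
(e) HCI: |A| = 9, |A ∩ B| = 4; needs |A ∩ B| < |A ∖ B| — true.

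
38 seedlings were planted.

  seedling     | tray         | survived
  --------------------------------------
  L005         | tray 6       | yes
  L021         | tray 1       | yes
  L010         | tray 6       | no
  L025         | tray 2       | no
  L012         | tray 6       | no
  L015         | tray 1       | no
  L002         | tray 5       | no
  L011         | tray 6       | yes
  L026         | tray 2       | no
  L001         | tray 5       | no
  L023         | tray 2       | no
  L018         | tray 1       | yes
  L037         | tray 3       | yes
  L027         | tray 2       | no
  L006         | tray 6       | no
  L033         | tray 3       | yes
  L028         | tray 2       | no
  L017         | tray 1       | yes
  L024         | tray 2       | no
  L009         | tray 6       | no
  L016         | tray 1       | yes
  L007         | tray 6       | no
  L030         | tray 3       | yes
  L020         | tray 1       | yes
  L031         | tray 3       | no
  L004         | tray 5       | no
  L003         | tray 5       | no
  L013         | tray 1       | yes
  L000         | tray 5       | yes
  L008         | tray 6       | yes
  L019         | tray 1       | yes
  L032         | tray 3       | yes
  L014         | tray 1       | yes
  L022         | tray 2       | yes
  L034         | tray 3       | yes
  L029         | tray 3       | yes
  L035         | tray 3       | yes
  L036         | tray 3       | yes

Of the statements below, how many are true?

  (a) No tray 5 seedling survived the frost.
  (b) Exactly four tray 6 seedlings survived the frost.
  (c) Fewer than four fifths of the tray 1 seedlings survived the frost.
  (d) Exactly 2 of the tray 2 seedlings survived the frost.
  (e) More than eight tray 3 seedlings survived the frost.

0

(a) tray 5: |A| = 5, |A ∩ B| = 1; needs A ∩ B = ∅ (|A ∩ B| = 0) — false.
(b) tray 6: |A| = 8, |A ∩ B| = 3; needs |A ∩ B| = 4 — false.
(c) tray 1: |A| = 9, |A ∩ B| = 8; needs |A ∩ B| / |A| < 4/5 — false.
(d) tray 2: |A| = 7, |A ∩ B| = 1; needs |A ∩ B| = 2 — false.
(e) tray 3: |A| = 9, |A ∩ B| = 8; needs |A ∩ B| > 8 — false.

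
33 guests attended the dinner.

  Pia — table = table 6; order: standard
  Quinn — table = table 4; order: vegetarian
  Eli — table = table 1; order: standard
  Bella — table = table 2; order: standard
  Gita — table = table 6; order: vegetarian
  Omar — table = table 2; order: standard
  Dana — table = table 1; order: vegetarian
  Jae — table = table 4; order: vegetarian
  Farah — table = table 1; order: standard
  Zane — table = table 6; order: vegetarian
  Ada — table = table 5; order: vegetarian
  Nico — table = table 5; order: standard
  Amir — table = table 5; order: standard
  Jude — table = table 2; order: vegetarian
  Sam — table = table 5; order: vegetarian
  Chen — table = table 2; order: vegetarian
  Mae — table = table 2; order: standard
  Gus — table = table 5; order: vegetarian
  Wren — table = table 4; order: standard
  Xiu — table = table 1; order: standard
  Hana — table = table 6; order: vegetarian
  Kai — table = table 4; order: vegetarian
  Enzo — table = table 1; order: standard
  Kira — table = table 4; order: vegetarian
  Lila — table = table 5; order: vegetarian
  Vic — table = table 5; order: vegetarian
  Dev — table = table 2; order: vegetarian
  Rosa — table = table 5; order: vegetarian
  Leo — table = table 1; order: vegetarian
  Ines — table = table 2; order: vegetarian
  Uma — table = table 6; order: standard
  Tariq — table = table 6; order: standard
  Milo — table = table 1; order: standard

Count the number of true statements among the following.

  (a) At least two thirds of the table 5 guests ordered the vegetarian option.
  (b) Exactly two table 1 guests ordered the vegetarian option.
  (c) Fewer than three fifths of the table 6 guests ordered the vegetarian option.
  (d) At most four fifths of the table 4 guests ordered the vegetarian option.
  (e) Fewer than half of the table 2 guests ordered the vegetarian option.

(a) table 5: |A| = 8, |A ∩ B| = 6; needs |A ∩ B| / |A| ≥ 2/3 — true.
(b) table 1: |A| = 7, |A ∩ B| = 2; needs |A ∩ B| = 2 — true.
(c) table 6: |A| = 6, |A ∩ B| = 3; needs |A ∩ B| / |A| < 3/5 — true.
(d) table 4: |A| = 5, |A ∩ B| = 4; needs |A ∩ B| / |A| ≤ 4/5 — true.
(e) table 2: |A| = 7, |A ∩ B| = 4; needs |A ∩ B| < |A ∖ B| — false.

4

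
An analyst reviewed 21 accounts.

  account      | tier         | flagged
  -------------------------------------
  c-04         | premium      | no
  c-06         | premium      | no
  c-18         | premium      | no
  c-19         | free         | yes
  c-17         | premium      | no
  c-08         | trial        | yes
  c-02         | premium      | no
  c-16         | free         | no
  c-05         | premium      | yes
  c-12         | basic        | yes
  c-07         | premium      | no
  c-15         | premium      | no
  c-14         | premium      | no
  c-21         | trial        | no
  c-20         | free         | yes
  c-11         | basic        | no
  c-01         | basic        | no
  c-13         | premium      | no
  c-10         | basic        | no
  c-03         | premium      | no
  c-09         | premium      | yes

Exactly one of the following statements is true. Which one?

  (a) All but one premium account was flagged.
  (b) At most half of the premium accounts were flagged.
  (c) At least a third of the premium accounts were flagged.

(b)

|A| = 12, |A ∩ B| = 2, |A ∖ B| = 10.
(a) requires |A ∖ B| = 1: false.
(b) requires |A ∩ B| ≤ |A ∖ B|: true.
(c) requires |A ∩ B| / |A| ≥ 1/3: false.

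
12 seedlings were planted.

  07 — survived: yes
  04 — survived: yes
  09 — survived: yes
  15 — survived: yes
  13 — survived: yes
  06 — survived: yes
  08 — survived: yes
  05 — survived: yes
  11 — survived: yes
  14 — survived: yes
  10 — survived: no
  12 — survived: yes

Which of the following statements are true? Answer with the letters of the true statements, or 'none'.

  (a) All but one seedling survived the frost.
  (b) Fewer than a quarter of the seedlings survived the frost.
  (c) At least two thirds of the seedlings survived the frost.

(a), (c)

|A| = 12, |A ∩ B| = 11, |A ∖ B| = 1.
(a) |A ∖ B| = 1: holds.
(b) |A ∩ B| / |A| < 1/4: fails.
(c) |A ∩ B| / |A| ≥ 2/3: holds.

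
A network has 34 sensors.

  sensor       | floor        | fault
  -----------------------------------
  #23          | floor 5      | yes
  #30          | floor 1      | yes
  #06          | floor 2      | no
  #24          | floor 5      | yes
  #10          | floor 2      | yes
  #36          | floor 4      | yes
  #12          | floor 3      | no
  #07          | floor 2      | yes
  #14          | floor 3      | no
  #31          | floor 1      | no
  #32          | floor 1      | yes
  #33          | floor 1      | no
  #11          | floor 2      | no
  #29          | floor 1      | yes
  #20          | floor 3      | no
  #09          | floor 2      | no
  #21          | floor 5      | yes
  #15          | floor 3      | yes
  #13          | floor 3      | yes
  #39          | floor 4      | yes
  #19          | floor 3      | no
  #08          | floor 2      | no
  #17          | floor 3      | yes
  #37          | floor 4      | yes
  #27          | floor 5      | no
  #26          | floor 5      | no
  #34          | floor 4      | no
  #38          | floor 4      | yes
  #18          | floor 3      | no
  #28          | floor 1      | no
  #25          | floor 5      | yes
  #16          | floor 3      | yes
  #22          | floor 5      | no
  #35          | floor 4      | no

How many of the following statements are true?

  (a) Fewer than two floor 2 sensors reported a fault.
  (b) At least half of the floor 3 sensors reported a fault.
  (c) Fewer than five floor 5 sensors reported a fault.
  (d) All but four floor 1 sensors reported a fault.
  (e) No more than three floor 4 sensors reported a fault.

1

(a) floor 2: |A| = 6, |A ∩ B| = 2; needs |A ∩ B| < 2 — false.
(b) floor 3: |A| = 9, |A ∩ B| = 4; needs |A ∩ B| ≥ |A ∖ B| — false.
(c) floor 5: |A| = 7, |A ∩ B| = 4; needs |A ∩ B| < 5 — true.
(d) floor 1: |A| = 6, |A ∩ B| = 3; needs |A ∖ B| = 4 — false.
(e) floor 4: |A| = 6, |A ∩ B| = 4; needs |A ∩ B| ≤ 3 — false.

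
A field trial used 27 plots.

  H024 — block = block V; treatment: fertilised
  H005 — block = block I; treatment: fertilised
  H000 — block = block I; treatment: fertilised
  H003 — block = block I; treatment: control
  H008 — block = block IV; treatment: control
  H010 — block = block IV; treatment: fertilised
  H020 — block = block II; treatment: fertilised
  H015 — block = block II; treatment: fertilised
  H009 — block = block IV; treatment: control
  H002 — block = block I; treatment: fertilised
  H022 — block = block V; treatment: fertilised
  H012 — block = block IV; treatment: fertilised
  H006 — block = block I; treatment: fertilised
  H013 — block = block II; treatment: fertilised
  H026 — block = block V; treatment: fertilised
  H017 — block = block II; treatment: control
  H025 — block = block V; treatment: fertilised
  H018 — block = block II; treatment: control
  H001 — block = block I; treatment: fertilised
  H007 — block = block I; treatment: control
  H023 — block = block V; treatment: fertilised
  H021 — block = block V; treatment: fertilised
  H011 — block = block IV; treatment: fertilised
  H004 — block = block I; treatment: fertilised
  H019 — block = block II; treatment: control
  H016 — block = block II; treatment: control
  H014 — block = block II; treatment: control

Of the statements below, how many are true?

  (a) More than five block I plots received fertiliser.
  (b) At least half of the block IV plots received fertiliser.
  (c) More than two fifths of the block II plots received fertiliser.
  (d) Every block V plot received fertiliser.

(a) block I: |A| = 8, |A ∩ B| = 6; needs |A ∩ B| > 5 — true.
(b) block IV: |A| = 5, |A ∩ B| = 3; needs |A ∩ B| ≥ |A ∖ B| — true.
(c) block II: |A| = 8, |A ∩ B| = 3; needs |A ∩ B| / |A| > 2/5 — false.
(d) block V: |A| = 6, |A ∩ B| = 6; needs A ⊆ B, i.e. every element of A is in B (|A ∖ B| = 0) — true.

3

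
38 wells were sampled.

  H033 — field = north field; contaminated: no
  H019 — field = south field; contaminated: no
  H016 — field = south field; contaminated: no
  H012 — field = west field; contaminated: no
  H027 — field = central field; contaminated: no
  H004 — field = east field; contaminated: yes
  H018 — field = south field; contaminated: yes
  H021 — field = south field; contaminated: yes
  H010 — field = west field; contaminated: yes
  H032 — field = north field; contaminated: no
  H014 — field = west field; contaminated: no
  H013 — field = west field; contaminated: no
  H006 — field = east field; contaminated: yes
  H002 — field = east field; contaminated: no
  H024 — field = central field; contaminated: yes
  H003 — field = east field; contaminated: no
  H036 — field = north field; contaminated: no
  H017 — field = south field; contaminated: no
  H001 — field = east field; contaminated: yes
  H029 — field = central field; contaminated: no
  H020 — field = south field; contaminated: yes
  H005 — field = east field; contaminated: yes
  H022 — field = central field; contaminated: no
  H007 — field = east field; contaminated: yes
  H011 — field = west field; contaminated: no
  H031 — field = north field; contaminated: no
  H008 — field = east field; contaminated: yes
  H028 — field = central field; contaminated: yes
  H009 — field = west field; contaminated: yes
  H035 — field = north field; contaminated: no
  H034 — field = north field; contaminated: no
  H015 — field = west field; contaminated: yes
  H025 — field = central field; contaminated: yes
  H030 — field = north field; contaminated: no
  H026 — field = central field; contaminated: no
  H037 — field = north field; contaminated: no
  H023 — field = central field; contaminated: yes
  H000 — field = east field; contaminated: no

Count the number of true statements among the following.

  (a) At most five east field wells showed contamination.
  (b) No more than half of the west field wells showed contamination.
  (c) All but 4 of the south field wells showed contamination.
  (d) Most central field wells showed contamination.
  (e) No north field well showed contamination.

(a) east field: |A| = 9, |A ∩ B| = 6; needs |A ∩ B| ≤ 5 — false.
(b) west field: |A| = 7, |A ∩ B| = 3; needs |A ∩ B| ≤ |A ∖ B| — true.
(c) south field: |A| = 6, |A ∩ B| = 3; needs |A ∖ B| = 4 — false.
(d) central field: |A| = 8, |A ∩ B| = 4; needs |A ∩ B| > |A ∖ B| — false.
(e) north field: |A| = 8, |A ∩ B| = 0; needs A ∩ B = ∅ (|A ∩ B| = 0) — true.

2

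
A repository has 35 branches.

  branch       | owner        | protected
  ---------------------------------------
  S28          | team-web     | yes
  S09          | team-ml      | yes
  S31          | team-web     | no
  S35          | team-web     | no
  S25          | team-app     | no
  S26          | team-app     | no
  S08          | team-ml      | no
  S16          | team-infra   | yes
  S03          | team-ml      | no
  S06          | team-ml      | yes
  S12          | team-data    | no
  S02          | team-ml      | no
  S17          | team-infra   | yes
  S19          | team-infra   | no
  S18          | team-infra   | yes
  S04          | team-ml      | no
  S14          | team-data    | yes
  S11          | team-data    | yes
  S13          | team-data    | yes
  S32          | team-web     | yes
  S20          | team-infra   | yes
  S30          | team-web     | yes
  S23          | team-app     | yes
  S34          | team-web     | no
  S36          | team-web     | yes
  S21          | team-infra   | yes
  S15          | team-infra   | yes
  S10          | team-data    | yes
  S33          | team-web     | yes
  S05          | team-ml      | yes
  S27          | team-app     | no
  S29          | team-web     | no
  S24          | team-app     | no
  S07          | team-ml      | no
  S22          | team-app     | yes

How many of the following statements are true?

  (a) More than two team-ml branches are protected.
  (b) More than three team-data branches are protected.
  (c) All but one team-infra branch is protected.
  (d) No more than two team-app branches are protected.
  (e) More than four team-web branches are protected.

(a) team-ml: |A| = 8, |A ∩ B| = 3; needs |A ∩ B| > 2 — true.
(b) team-data: |A| = 5, |A ∩ B| = 4; needs |A ∩ B| > 3 — true.
(c) team-infra: |A| = 7, |A ∩ B| = 6; needs |A ∖ B| = 1 — true.
(d) team-app: |A| = 6, |A ∩ B| = 2; needs |A ∩ B| ≤ 2 — true.
(e) team-web: |A| = 9, |A ∩ B| = 5; needs |A ∩ B| > 4 — true.

5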